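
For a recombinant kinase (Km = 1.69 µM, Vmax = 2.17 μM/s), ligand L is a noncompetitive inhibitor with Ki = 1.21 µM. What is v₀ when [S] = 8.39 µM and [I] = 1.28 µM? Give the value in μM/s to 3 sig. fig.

0.878 μM/s

α = 1 + [I]/Ki = 1 + 1.28/1.21 = 2.058.
For a noncompetitive inhibitor, Vmax is reduced to Vmax/α while Km is unchanged: Km,app = 1.69 µM, Vmax,app = 1.05 μM/s.
v = Vmax,app·[S]/(Km,app + [S]) = 1.05 × 8.39/(1.69 + 8.39) = 0.878 μM/s.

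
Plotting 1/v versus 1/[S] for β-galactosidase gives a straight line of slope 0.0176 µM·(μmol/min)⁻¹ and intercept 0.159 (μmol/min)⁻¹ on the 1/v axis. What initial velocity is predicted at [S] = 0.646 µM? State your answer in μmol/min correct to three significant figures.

The y-intercept is 1/Vmax, so Vmax = 1/0.159 = 6.29 μmol/min.
The slope is Km/Vmax, so Km = 0.0176 × 6.29 = 0.111 µM.
Then v = 6.29 × 0.646/(0.111 + 0.646) = 5.37 μmol/min.

5.37 μmol/min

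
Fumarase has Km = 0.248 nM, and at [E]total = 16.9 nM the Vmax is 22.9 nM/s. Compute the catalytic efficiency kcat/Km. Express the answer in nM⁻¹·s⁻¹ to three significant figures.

5.46 nM⁻¹·s⁻¹

kcat = Vmax/[E]total = 22.9/16.9 = 1.36 s⁻¹.
kcat/Km = 1.36/0.248 = 5.46 nM⁻¹·s⁻¹.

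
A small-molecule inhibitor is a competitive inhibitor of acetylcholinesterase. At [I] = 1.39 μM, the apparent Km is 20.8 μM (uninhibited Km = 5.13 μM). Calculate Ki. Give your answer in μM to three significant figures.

0.455 μM

Competitive: Km,app = α·Km with α = 1 + [I]/Ki.
α = Km,app/Km = 20.8/5.13 = 4.055.
Since α = 1 + [I]/Ki, [I]/Ki = 4.055 − 1 = 3.055 and Ki = 1.39/3.055 = 0.455 μM.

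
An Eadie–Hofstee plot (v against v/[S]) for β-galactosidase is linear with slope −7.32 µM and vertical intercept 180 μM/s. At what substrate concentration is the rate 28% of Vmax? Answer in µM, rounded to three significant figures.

The Eadie–Hofstee slope gives Km = 7.32 µM (slope = −Km).
v/Vmax = [S]/(Km+[S]) = 0.28 ⇒ [S] = Km·0.28/(1−0.28) = 7.32 × 0.3889 = 2.85 µM.

2.85 µM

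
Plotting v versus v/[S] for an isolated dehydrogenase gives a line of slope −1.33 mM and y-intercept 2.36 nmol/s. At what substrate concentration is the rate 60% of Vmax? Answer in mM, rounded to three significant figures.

2.00 mM

The Eadie–Hofstee slope gives Km = 1.33 mM (slope = −Km).
v/Vmax = [S]/(Km+[S]) = 0.6 ⇒ [S] = Km·0.6/(1−0.6) = 1.33 × 1.500 = 2.00 mM.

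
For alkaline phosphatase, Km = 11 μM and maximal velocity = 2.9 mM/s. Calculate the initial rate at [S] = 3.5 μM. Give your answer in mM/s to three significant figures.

0.700 mM/s

[S]/(Km+[S]) = 3.5/14.50 = 0.2414, the fractional saturation.
v = 0.2414 × Vmax = 0.2414 × 2.9 = 0.700 mM/s.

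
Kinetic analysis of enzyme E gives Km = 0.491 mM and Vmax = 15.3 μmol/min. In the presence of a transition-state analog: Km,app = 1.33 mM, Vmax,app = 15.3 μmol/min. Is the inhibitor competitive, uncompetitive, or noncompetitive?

Km increases (0.491 → 1.33 mM) while Vmax is unchanged — the hallmark of competitive inhibition.

competitive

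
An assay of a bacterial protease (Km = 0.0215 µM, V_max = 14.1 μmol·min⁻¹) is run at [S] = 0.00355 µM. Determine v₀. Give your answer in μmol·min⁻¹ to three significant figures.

2.00 μmol·min⁻¹

v = Vmax·[S]/(Km + [S]) = 14.1 × 0.00355 / (0.0215 + 0.00355)
  = 0.05006 / 0.02505 = 2.00 μmol·min⁻¹.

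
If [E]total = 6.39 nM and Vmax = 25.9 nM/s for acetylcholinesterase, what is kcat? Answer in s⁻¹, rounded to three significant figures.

4.05 s⁻¹

kcat = Vmax/[E]total = 25.9 nM/s / 6.39 nM = 4.05 s⁻¹.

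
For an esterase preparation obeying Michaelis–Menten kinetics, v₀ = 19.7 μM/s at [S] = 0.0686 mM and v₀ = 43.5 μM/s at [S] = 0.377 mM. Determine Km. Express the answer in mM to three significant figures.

In reciprocal form, 1/v = (Km/Vmax)·(1/[S]) + 1/Vmax. The two points give (1/[S], 1/v) = (14.58, 0.05076) and (2.653, 0.02299).
Slope = (0.05076 − 0.02299)/(14.58 − 2.653) = 0.002329; intercept = 0.05076 − 0.002329×14.58 = 0.01681.
Vmax = 1/intercept = 59.5 μM/s; Km = slope × Vmax = 0.002329 × 59.5 = 0.139 mM.

0.139 mM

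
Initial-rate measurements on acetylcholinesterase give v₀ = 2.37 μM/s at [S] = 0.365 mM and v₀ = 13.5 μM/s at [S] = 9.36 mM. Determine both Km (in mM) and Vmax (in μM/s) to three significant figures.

Km = 2.20 mM; Vmax = 16.7 μM/s

From v = Vmax[S]/(Km+[S]), each point gives Vmax = v(Km+[S])/[S].
Equating: 2.37(Km+0.365)/0.365 = 13.5(Km+9.36)/9.36.
6.493·Km + 2.37 = 1.442·Km + 13.5, so (6.493 − 1.442)·Km = 13.5 − 2.37.
Km = 11.13/5.051 = 2.20 mM; then Vmax = 2.37(2.20+0.365)/0.365 = 16.7 μM/s.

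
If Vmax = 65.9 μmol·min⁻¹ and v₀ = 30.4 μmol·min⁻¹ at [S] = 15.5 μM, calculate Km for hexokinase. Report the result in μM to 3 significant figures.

v/Vmax = 30.4/65.9 = 0.4613 = [S]/(Km+[S]).
So Km + [S] = [S]/0.4613 = 33.60 μM, giving Km = 33.60 − 15.5 = 18.1 μM.

18.1 μM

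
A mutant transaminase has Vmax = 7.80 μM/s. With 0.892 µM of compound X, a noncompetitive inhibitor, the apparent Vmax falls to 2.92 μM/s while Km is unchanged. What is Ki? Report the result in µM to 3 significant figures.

0.534 µM

Noncompetitive: Vmax,app = Vmax/α with α = 1 + [I]/Ki.
α = Vmax/Vmax,app = 7.80/2.92 = 2.671.
Ki = [I]/(α − 1) = 0.892/1.671 = 0.534 µM.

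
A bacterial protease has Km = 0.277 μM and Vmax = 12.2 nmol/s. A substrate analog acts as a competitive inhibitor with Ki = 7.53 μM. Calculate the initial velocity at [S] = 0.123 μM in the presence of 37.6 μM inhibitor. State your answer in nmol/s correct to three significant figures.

With α = 1 + [I]/Ki = 1 + 37.6/7.53 = 5.993, the competitive rate law is v = Vmax[S] / (αKm + [S]).
v = 12.2×0.123 / (5.993×0.277 + 0.123) = 1.501/1.783 = 0.842 nmol/s.

0.842 nmol/s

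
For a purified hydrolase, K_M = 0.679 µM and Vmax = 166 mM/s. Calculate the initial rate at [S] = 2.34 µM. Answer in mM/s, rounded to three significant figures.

129 mM/s

[S]/(Km+[S]) = 2.34/3.019 = 0.7751, the fractional saturation.
v = 0.7751 × Vmax = 0.7751 × 166 = 129 mM/s.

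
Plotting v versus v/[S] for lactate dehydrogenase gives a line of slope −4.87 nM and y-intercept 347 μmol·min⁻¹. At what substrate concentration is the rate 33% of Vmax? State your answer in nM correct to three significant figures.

2.40 nM

The Eadie–Hofstee slope gives Km = 4.87 nM (slope = −Km).
v/Vmax = [S]/(Km+[S]) = 0.33 ⇒ [S] = Km·0.33/(1−0.33) = 4.87 × 0.4925 = 2.40 nM.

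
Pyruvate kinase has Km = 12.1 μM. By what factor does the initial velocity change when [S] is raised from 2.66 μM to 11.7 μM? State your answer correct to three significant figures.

Since Vmax cancels, v₂/v₁ = [S]₂(Km+[S]₁) / [S]₁(Km+[S]₂).
= 11.7×(12.1+2.66) / (2.66×(12.1+11.7)) = 172.7/63.31 = 2.73.

2.73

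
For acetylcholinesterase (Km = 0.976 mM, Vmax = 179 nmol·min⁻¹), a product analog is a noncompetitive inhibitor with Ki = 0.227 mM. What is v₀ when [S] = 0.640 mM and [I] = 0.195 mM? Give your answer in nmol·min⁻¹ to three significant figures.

With α = 1 + [I]/Ki = 1 + 0.195/0.227 = 1.859, the noncompetitive rate law is v = (Vmax/α)·[S] / (Km + [S]).
v = (179/1.859)×0.640 / (0.976 + 0.640) = 61.62/1.616 = 38.1 nmol·min⁻¹.

38.1 nmol·min⁻¹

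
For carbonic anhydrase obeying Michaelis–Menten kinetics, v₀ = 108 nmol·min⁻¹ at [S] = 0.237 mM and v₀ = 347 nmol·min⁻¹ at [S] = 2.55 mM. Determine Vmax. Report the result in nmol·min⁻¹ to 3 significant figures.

In reciprocal form, 1/v = (Km/Vmax)·(1/[S]) + 1/Vmax. The two points give (1/[S], 1/v) = (4.219, 0.009259) and (0.3922, 0.002882).
Slope = (0.009259 − 0.002882)/(4.219 − 0.3922) = 0.001666; intercept = 0.009259 − 0.001666×4.219 = 0.002228.
Vmax = 1/intercept = 449 nmol·min⁻¹; Km = slope × Vmax = 0.001666 × 449 = 0.748 mM.

449 nmol·min⁻¹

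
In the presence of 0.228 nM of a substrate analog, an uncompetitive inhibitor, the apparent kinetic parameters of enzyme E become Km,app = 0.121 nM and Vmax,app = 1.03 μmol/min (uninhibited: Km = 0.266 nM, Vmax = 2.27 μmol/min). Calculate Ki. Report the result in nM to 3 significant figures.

0.189 nM

Uncompetitive: Vmax,app = Vmax/α (and Km,app = Km/α) with α = 1 + [I]/Ki.
α = Vmax/Vmax,app = 2.27/1.03 = 2.204.
Ki = [I]/(α − 1) = 0.228/1.204 = 0.189 nM.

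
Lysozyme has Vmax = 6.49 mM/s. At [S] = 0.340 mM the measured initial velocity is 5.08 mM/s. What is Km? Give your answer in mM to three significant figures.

0.0944 mM

v/Vmax = 5.08/6.49 = 0.7827 = [S]/(Km+[S]).
So Km + [S] = [S]/0.7827 = 0.4344 mM, giving Km = 0.4344 − 0.340 = 0.0944 mM.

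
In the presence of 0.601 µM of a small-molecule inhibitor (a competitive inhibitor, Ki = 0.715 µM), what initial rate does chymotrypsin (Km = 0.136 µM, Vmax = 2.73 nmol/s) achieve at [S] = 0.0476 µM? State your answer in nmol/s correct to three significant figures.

0.436 nmol/s

With α = 1 + [I]/Ki = 1 + 0.601/0.715 = 1.841, the competitive rate law is v = Vmax[S] / (αKm + [S]).
v = 2.73×0.0476 / (1.841×0.136 + 0.0476) = 0.1299/0.2979 = 0.436 nmol/s.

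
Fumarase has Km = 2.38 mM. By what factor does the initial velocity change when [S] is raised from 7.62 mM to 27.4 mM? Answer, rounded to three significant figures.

The fractional saturations are [S]/(Km+[S]) = 7.62/10.00 = 0.7620 and 27.4/29.78 = 0.9201.
v₂/v₁ is just their ratio: 0.9201/0.7620 = 1.21.

1.21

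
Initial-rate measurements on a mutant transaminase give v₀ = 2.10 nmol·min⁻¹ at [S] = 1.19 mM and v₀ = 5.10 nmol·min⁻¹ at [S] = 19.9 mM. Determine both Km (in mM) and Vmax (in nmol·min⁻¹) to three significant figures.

Km = 1.99 mM; Vmax = 5.61 nmol·min⁻¹

In reciprocal form, 1/v = (Km/Vmax)·(1/[S]) + 1/Vmax. The two points give (1/[S], 1/v) = (0.8403, 0.4762) and (0.05025, 0.1961).
Slope = (0.4762 − 0.1961)/(0.8403 − 0.05025) = 0.3545; intercept = 0.4762 − 0.3545×0.8403 = 0.1783.
Vmax = 1/intercept = 5.61 nmol·min⁻¹; Km = slope × Vmax = 0.3545 × 5.61 = 1.99 mM.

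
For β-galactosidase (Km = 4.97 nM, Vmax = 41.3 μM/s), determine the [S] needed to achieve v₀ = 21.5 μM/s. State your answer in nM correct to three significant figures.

5.40 nM

Rearranging v = Vmax[S]/(Km+[S]) gives [S] = Km·v/(Vmax − v).
[S] = 4.97 × 21.5 / (41.3 − 21.5) = 106.9/19.80 = 5.40 nM.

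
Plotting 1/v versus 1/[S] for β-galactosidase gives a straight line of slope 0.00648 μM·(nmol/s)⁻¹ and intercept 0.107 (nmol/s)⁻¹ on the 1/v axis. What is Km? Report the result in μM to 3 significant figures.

0.0606 μM

y-intercept = 1/Vmax ⇒ Vmax = 9.35 nmol/s; slope = Km/Vmax ⇒ Km = slope × Vmax.
Km = 0.00648 × 9.35 = 0.0606 μM.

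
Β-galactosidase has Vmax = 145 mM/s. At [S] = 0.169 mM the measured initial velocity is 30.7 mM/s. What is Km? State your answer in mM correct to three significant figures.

From v = Vmax[S]/(Km+[S]), Km = [S](Vmax − v)/v.
Km = 0.169 × (145 − 30.7) / 30.7 = 19.32/30.7 = 0.629 mM.

0.629 mM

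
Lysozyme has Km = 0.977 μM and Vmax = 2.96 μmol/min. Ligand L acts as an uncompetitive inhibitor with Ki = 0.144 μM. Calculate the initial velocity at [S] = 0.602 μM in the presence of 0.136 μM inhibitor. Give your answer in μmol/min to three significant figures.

0.830 μmol/min

α = 1 + [I]/Ki = 1 + 0.136/0.144 = 1.944.
For an uncompetitive inhibitor, both parameters are divided by α, giving Vmax/α and Km/α: Km,app = 0.502 μM, Vmax,app = 1.52 μmol/min.
v = Vmax,app·[S]/(Km,app + [S]) = 1.52 × 0.602/(0.502 + 0.602) = 0.830 μmol/min.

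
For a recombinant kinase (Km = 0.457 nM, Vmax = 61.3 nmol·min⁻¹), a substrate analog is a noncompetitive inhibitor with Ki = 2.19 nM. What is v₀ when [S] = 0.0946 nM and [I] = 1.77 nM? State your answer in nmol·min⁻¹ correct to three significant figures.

5.81 nmol·min⁻¹

With α = 1 + [I]/Ki = 1 + 1.77/2.19 = 1.808, the noncompetitive rate law is v = (Vmax/α)·[S] / (Km + [S]).
v = (61.3/1.808)×0.0946 / (0.457 + 0.0946) = 3.207/0.5516 = 5.81 nmol·min⁻¹.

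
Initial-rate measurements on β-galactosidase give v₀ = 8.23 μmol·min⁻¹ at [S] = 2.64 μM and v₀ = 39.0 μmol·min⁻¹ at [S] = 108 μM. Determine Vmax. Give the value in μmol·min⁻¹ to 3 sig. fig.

In reciprocal form, 1/v = (Km/Vmax)·(1/[S]) + 1/Vmax. The two points give (1/[S], 1/v) = (0.3788, 0.1215) and (0.009259, 0.02564).
Slope = (0.1215 − 0.02564)/(0.3788 − 0.009259) = 0.2594; intercept = 0.1215 − 0.2594×0.3788 = 0.02324.
Vmax = 1/intercept = 43.0 μmol·min⁻¹; Km = slope × Vmax = 0.2594 × 43.0 = 11.2 μM.

43.0 μmol·min⁻¹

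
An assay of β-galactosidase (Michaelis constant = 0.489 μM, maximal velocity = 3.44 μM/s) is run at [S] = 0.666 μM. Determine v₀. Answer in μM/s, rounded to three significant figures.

v = Vmax·[S]/(Km + [S]) = 3.44 × 0.666 / (0.489 + 0.666)
  = 2.291 / 1.155 = 1.98 μM/s.

1.98 μM/s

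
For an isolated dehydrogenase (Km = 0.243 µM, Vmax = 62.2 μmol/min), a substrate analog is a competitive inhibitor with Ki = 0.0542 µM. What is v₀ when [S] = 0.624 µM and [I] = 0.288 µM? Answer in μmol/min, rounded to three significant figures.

18.0 μmol/min

With α = 1 + [I]/Ki = 1 + 0.288/0.0542 = 6.314, the competitive rate law is v = Vmax[S] / (αKm + [S]).
v = 62.2×0.624 / (6.314×0.243 + 0.624) = 38.81/2.158 = 18.0 μmol/min.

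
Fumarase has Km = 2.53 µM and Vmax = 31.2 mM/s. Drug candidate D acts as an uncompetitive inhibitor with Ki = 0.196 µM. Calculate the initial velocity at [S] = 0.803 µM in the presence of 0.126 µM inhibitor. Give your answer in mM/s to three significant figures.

6.51 mM/s

With α = 1 + [I]/Ki = 1 + 0.126/0.196 = 1.643, the uncompetitive rate law is v = (Vmax/α)·[S] / (Km/α + [S]).
v = (31.2/1.643)×0.803 / (2.53/1.643 + 0.803) = 15.25/2.343 = 6.51 mM/s.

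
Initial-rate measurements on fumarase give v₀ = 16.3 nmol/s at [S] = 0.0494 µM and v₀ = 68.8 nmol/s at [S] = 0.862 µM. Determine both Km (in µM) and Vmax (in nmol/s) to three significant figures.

Km = 0.210 µM; Vmax = 85.6 nmol/s

In reciprocal form, 1/v = (Km/Vmax)·(1/[S]) + 1/Vmax. The two points give (1/[S], 1/v) = (20.24, 0.06135) and (1.160, 0.01453).
Slope = (0.06135 − 0.01453)/(20.24 − 1.160) = 0.002453; intercept = 0.06135 − 0.002453×20.24 = 0.01169.
Vmax = 1/intercept = 85.6 nmol/s; Km = slope × Vmax = 0.002453 × 85.6 = 0.210 µM.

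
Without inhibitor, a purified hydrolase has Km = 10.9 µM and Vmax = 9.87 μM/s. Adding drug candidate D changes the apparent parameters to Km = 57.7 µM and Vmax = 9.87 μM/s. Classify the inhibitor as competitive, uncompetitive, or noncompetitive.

Km increases (10.9 → 57.7 µM) while Vmax is unchanged — the hallmark of competitive inhibition.

competitive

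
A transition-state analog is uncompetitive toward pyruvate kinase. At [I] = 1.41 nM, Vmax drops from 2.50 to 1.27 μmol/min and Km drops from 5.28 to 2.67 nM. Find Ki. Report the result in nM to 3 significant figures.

1.46 nM

Uncompetitive: Vmax,app = Vmax/α (and Km,app = Km/α) with α = 1 + [I]/Ki.
α = Vmax/Vmax,app = 2.50/1.27 = 1.969.
Ki = [I]/(α − 1) = 1.41/0.9685 = 1.46 nM.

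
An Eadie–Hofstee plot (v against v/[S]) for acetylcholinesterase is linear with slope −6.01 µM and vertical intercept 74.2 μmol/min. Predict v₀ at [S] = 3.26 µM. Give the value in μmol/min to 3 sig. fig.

26.1 μmol/min

In the Eadie–Hofstee form v = Vmax − Km·(v/[S]), the slope is −Km and the intercept is Vmax, so Km = 6.01 µM and Vmax = 74.2 μmol/min.
v = 74.2 × 3.26/(6.01 + 3.26) = 26.1 μmol/min.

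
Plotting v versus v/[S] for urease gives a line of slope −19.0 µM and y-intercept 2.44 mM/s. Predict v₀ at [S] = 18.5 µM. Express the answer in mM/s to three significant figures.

In the Eadie–Hofstee form v = Vmax − Km·(v/[S]), the slope is −Km and the intercept is Vmax, so Km = 19.0 µM and Vmax = 2.44 mM/s.
v = 2.44 × 18.5/(19.0 + 18.5) = 1.20 mM/s.

1.20 mM/s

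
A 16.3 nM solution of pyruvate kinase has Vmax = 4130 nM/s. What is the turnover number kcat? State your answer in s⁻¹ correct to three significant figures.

kcat = Vmax/[E]total = 4130 nM/s / 16.3 nM = 253 s⁻¹.

253 s⁻¹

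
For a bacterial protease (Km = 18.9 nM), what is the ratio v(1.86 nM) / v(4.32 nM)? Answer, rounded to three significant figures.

The fractional saturations are [S]/(Km+[S]) = 4.32/23.22 = 0.1860 and 1.86/20.76 = 0.08960.
v₂/v₁ is just their ratio: 0.08960/0.1860 = 0.482.

0.482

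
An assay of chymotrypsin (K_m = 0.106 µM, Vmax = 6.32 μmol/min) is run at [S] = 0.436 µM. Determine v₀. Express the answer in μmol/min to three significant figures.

5.08 μmol/min

v = Vmax·[S]/(Km + [S]) = 6.32 × 0.436 / (0.106 + 0.436)
  = 2.756 / 0.5420 = 5.08 μmol/min.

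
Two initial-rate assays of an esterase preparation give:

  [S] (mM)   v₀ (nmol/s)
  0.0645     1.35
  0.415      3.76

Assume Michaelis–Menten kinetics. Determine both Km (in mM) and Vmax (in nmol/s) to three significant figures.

From v = Vmax[S]/(Km+[S]), each point gives Vmax = v(Km+[S])/[S].
Equating: 1.35(Km+0.0645)/0.0645 = 3.76(Km+0.415)/0.415.
20.93·Km + 1.35 = 9.060·Km + 3.76, so (20.93 − 9.060)·Km = 3.76 − 1.35.
Km = 2.410/11.87 = 0.203 mM; then Vmax = 1.35(0.203+0.0645)/0.0645 = 5.60 nmol/s.

Km = 0.203 mM; Vmax = 5.60 nmol/s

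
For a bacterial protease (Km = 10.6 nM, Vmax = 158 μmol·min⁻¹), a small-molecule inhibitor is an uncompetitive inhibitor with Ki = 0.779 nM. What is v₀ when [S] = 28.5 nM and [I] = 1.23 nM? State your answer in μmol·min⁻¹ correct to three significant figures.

53.5 μmol·min⁻¹

With α = 1 + [I]/Ki = 1 + 1.23/0.779 = 2.579, the uncompetitive rate law is v = (Vmax/α)·[S] / (Km/α + [S]).
v = (158/2.579)×28.5 / (10.6/2.579 + 28.5) = 1746/32.61 = 53.5 μmol·min⁻¹.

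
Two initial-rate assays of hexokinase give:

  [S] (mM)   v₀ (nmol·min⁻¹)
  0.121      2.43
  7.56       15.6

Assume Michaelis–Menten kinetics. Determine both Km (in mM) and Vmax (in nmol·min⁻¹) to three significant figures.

Km = 0.731 mM; Vmax = 17.1 nmol·min⁻¹

From v = Vmax[S]/(Km+[S]), each point gives Vmax = v(Km+[S])/[S].
Equating: 2.43(Km+0.121)/0.121 = 15.6(Km+7.56)/7.56.
20.08·Km + 2.43 = 2.063·Km + 15.6, so (20.08 − 2.063)·Km = 15.6 − 2.43.
Km = 13.17/18.02 = 0.731 mM; then Vmax = 2.43(0.731+0.121)/0.121 = 17.1 nmol·min⁻¹.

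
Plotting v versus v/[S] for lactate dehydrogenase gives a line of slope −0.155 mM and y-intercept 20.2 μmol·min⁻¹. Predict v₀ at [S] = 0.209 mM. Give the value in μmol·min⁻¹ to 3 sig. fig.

11.6 μmol·min⁻¹

In the Eadie–Hofstee form v = Vmax − Km·(v/[S]), the slope is −Km and the intercept is Vmax, so Km = 0.155 mM and Vmax = 20.2 μmol·min⁻¹.
v = 20.2 × 0.209/(0.155 + 0.209) = 11.6 μmol·min⁻¹.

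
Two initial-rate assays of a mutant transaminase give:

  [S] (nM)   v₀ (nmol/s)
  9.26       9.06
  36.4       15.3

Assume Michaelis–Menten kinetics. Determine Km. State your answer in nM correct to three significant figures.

In reciprocal form, 1/v = (Km/Vmax)·(1/[S]) + 1/Vmax. The two points give (1/[S], 1/v) = (0.1080, 0.1104) and (0.02747, 0.06536).
Slope = (0.1104 − 0.06536)/(0.1080 − 0.02747) = 0.5591; intercept = 0.1104 − 0.5591×0.1080 = 0.05000.
Vmax = 1/intercept = 20.0 nmol/s; Km = slope × Vmax = 0.5591 × 20.0 = 11.2 nM.

11.2 nM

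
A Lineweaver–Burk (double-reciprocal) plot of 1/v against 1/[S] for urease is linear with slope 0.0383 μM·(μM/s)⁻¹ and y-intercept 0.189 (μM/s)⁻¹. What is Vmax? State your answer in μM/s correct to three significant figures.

The y-intercept of a Lineweaver–Burk plot equals 1/Vmax, so Vmax = 1/0.189 = 5.29 μM/s.

5.29 μM/s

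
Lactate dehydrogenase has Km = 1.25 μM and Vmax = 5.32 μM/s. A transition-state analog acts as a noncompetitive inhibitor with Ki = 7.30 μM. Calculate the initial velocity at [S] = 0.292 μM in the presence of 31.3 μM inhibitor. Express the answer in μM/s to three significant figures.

α = 1 + [I]/Ki = 1 + 31.3/7.30 = 5.288.
For a noncompetitive inhibitor, Vmax is reduced to Vmax/α while Km is unchanged: Km,app = 1.25 μM, Vmax,app = 1.01 μM/s.
v = Vmax,app·[S]/(Km,app + [S]) = 1.01 × 0.292/(1.25 + 0.292) = 0.191 μM/s.

0.191 μM/s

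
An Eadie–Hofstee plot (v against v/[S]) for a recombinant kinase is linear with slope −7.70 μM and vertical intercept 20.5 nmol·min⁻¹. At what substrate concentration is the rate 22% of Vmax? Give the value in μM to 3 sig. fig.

The Eadie–Hofstee slope gives Km = 7.70 μM (slope = −Km).
v/Vmax = [S]/(Km+[S]) = 0.22 ⇒ [S] = Km·0.22/(1−0.22) = 7.70 × 0.2821 = 2.17 μM.

2.17 μM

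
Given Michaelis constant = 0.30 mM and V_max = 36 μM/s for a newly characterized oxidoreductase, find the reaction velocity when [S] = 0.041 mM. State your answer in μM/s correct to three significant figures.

4.33 μM/s

v = Vmax·[S]/(Km + [S]) = 36 × 0.041 / (0.30 + 0.041)
  = 1.476 / 0.3410 = 4.33 μM/s.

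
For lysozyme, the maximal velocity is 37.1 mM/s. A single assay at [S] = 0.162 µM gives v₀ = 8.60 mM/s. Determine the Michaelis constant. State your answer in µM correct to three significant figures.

0.537 µM

v/Vmax = 8.60/37.1 = 0.2318 = [S]/(Km+[S]).
So Km + [S] = [S]/0.2318 = 0.6989 µM, giving Km = 0.6989 − 0.162 = 0.537 µM.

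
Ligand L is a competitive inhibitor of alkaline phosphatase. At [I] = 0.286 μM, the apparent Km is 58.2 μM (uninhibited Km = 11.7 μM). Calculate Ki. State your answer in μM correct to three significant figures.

Competitive: Km,app = α·Km with α = 1 + [I]/Ki.
α = Km,app/Km = 58.2/11.7 = 4.974.
Ki = [I]/(α − 1) = 0.286/3.974 = 0.0720 μM.

0.0720 μM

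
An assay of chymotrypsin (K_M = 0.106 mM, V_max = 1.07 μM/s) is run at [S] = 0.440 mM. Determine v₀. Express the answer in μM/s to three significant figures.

v = Vmax·[S]/(Km + [S]) = 1.07 × 0.440 / (0.106 + 0.440)
  = 0.4708 / 0.5460 = 0.862 μM/s.

0.862 μM/s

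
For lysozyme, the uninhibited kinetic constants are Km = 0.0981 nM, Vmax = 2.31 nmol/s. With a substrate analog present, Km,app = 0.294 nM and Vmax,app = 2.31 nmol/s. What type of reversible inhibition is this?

competitive

Km increases (0.0981 → 0.294 nM) while Vmax is unchanged — the hallmark of competitive inhibition.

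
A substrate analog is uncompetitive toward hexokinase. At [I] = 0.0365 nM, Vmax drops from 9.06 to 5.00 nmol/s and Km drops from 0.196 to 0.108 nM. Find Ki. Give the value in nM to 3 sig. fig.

0.0450 nM

Uncompetitive: Vmax,app = Vmax/α (and Km,app = Km/α) with α = 1 + [I]/Ki.
α = Vmax/Vmax,app = 9.06/5.00 = 1.812.
Since α = 1 + [I]/Ki, [I]/Ki = 1.812 − 1 = 0.8120 and Ki = 0.0365/0.8120 = 0.0450 nM.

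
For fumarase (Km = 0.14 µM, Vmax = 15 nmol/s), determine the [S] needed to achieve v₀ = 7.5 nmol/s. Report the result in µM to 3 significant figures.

The required fractional saturation is v/Vmax = 7.5/15 = 0.5000.
Then [S]/(Km+[S]) = 0.5000 ⇒ [S] = 0.14 × 0.5000/(1 − 0.5000) = 0.140 µM.

0.140 µM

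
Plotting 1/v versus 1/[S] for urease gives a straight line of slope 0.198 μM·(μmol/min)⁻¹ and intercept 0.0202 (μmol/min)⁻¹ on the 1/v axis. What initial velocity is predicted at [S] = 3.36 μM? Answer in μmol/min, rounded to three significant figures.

12.6 μmol/min

The y-intercept is 1/Vmax, so Vmax = 1/0.0202 = 49.5 μmol/min.
The slope is Km/Vmax, so Km = 0.198 × 49.5 = 9.80 μM.
Then v = 49.5 × 3.36/(9.80 + 3.36) = 12.6 μmol/min.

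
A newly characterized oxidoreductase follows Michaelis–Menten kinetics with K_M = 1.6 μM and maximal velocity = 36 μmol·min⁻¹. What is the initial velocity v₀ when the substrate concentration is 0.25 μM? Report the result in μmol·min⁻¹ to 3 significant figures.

v = Vmax·[S]/(Km + [S]) = 36 × 0.25 / (1.6 + 0.25)
  = 9.000 / 1.850 = 4.86 μmol·min⁻¹.

4.86 μmol·min⁻¹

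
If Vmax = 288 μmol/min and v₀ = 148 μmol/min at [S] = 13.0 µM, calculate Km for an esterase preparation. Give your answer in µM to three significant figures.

v/Vmax = 148/288 = 0.5139 = [S]/(Km+[S]).
So Km + [S] = [S]/0.5139 = 25.30 µM, giving Km = 25.30 − 13.0 = 12.3 µM.

12.3 µM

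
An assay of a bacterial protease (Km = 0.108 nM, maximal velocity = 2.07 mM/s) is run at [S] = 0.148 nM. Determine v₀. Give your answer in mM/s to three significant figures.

v = Vmax·[S]/(Km + [S]) = 2.07 × 0.148 / (0.108 + 0.148)
  = 0.3064 / 0.2560 = 1.20 mM/s.

1.20 mM/s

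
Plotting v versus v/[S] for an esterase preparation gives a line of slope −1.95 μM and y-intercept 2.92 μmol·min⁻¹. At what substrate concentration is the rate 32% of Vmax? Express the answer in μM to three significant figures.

The Eadie–Hofstee slope gives Km = 1.95 μM (slope = −Km).
v/Vmax = [S]/(Km+[S]) = 0.32 ⇒ [S] = Km·0.32/(1−0.32) = 1.95 × 0.4706 = 0.918 μM.

0.918 μM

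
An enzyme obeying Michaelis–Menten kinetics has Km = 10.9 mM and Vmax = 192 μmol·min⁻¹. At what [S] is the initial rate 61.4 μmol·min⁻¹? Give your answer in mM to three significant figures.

5.12 mM

Rearranging v = Vmax[S]/(Km+[S]) gives [S] = Km·v/(Vmax − v).
[S] = 10.9 × 61.4 / (192 − 61.4) = 669.3/130.6 = 5.12 mM.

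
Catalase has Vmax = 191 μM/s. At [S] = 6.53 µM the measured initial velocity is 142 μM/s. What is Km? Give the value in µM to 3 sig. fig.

2.25 µM

From v = Vmax[S]/(Km+[S]), Km = [S](Vmax − v)/v.
Km = 6.53 × (191 − 142) / 142 = 320.0/142 = 2.25 µM.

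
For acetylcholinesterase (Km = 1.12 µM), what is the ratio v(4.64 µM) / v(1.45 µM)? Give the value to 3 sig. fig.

The fractional saturations are [S]/(Km+[S]) = 1.45/2.570 = 0.5642 and 4.64/5.760 = 0.8056.
v₂/v₁ is just their ratio: 0.8056/0.5642 = 1.43.

1.43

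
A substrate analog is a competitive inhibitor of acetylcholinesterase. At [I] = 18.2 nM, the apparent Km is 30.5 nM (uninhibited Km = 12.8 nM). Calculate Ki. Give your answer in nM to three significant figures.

13.2 nM

Competitive: Km,app = α·Km with α = 1 + [I]/Ki.
α = Km,app/Km = 30.5/12.8 = 2.383.
Since α = 1 + [I]/Ki, [I]/Ki = 2.383 − 1 = 1.383 and Ki = 18.2/1.383 = 13.2 nM.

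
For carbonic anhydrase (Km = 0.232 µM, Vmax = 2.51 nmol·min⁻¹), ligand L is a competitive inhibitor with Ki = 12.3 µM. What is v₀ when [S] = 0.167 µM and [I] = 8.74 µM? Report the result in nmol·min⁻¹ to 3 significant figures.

0.743 nmol·min⁻¹

With α = 1 + [I]/Ki = 1 + 8.74/12.3 = 1.711, the competitive rate law is v = Vmax[S] / (αKm + [S]).
v = 2.51×0.167 / (1.711×0.232 + 0.167) = 0.4192/0.5639 = 0.743 nmol·min⁻¹.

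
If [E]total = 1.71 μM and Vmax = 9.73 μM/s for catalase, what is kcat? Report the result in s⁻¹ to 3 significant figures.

kcat = Vmax/[E]total = 9.73 μM/s / 1.71 μM = 5.69 s⁻¹.

5.69 s⁻¹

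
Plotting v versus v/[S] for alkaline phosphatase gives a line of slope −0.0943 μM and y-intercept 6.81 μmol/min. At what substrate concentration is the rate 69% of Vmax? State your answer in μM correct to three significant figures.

0.210 μM

The Eadie–Hofstee slope gives Km = 0.0943 μM (slope = −Km).
v/Vmax = [S]/(Km+[S]) = 0.69 ⇒ [S] = Km·0.69/(1−0.69) = 0.0943 × 2.226 = 0.210 μM.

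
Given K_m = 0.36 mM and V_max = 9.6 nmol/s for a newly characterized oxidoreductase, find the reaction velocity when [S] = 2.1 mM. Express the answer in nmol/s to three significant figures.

[S]/(Km+[S]) = 2.1/2.460 = 0.8537, the fractional saturation.
v = 0.8537 × Vmax = 0.8537 × 9.6 = 8.20 nmol/s.

8.20 nmol/s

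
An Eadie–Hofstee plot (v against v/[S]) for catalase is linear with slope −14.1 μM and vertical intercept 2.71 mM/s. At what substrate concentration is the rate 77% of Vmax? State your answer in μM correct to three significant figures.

47.2 μM

The Eadie–Hofstee slope gives Km = 14.1 μM (slope = −Km).
v/Vmax = [S]/(Km+[S]) = 0.77 ⇒ [S] = Km·0.77/(1−0.77) = 14.1 × 3.348 = 47.2 μM.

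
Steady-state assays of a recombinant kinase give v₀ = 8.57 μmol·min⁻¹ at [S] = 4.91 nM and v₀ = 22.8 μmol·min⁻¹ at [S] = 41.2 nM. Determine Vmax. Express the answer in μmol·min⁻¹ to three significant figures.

From v = Vmax[S]/(Km+[S]), each point gives Vmax = v(Km+[S])/[S].
Equating: 8.57(Km+4.91)/4.91 = 22.8(Km+41.2)/41.2.
1.745·Km + 8.57 = 0.5534·Km + 22.8, so (1.745 − 0.5534)·Km = 22.8 − 8.57.
Km = 14.23/1.192 = 11.9 nM; then Vmax = 8.57(11.9+4.91)/4.91 = 29.4 μmol·min⁻¹.

29.4 μmol·min⁻¹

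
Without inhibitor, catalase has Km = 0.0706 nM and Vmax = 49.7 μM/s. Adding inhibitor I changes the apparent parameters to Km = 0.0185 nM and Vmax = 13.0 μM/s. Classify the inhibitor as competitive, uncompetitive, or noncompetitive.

Both Km and Vmax decrease by the same factor (~3.82-fold) — characteristic of uncompetitive inhibition.

uncompetitive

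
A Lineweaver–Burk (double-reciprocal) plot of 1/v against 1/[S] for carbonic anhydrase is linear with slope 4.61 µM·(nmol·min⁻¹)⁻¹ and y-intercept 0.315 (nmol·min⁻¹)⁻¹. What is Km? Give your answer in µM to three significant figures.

14.6 µM

y-intercept = 1/Vmax ⇒ Vmax = 3.17 nmol·min⁻¹; slope = Km/Vmax ⇒ Km = slope × Vmax.
Km = 4.61 × 3.17 = 14.6 µM.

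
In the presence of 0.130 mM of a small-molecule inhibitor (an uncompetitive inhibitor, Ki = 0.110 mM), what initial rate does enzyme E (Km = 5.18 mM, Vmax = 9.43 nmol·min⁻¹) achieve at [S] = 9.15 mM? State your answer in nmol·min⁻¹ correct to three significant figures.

3.43 nmol·min⁻¹

α = 1 + [I]/Ki = 1 + 0.130/0.110 = 2.182.
For an uncompetitive inhibitor, both parameters are divided by α, giving Vmax/α and Km/α: Km,app = 2.37 mM, Vmax,app = 4.32 nmol·min⁻¹.
v = Vmax,app·[S]/(Km,app + [S]) = 4.32 × 9.15/(2.37 + 9.15) = 3.43 nmol·min⁻¹.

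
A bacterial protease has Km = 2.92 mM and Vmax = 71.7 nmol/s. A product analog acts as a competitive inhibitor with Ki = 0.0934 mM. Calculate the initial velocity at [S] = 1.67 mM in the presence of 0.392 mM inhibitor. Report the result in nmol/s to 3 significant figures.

7.11 nmol/s

With α = 1 + [I]/Ki = 1 + 0.392/0.0934 = 5.197, the competitive rate law is v = Vmax[S] / (αKm + [S]).
v = 71.7×1.67 / (5.197×2.92 + 1.67) = 119.7/16.85 = 7.11 nmol/s.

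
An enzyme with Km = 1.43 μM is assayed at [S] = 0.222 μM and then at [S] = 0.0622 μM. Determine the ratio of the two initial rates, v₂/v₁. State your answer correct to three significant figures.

The fractional saturations are [S]/(Km+[S]) = 0.222/1.652 = 0.1344 and 0.0622/1.492 = 0.04168.
v₂/v₁ is just their ratio: 0.04168/0.1344 = 0.310.

0.310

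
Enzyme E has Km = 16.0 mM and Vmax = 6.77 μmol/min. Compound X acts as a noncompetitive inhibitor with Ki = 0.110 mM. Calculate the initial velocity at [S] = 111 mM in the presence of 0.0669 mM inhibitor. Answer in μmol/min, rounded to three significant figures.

α = 1 + [I]/Ki = 1 + 0.0669/0.110 = 1.608.
For a noncompetitive inhibitor, Vmax is reduced to Vmax/α while Km is unchanged: Km,app = 16.0 mM, Vmax,app = 4.21 μmol/min.
v = Vmax,app·[S]/(Km,app + [S]) = 4.21 × 111/(16.0 + 111) = 3.68 μmol/min.

3.68 μmol/min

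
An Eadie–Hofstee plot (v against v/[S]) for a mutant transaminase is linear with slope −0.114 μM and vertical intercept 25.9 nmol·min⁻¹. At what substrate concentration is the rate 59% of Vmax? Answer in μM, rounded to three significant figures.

The Eadie–Hofstee slope gives Km = 0.114 μM (slope = −Km).
v/Vmax = [S]/(Km+[S]) = 0.59 ⇒ [S] = Km·0.59/(1−0.59) = 0.114 × 1.439 = 0.164 μM.

0.164 μM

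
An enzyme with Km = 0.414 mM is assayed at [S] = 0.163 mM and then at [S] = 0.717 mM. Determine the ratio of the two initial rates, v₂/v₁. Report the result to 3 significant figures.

2.24

The fractional saturations are [S]/(Km+[S]) = 0.163/0.5770 = 0.2825 and 0.717/1.131 = 0.6340.
v₂/v₁ is just their ratio: 0.6340/0.2825 = 2.24.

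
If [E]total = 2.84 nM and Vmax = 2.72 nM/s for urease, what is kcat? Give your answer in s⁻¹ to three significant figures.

kcat = Vmax/[E]total = 2.72 nM/s / 2.84 nM = 0.958 s⁻¹.

0.958 s⁻¹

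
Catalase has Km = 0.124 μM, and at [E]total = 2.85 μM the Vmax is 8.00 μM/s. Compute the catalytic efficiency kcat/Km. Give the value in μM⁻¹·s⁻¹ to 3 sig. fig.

22.6 μM⁻¹·s⁻¹

kcat = Vmax/[E]total = 8.00/2.85 = 2.81 s⁻¹.
kcat/Km = 2.81/0.124 = 22.6 μM⁻¹·s⁻¹.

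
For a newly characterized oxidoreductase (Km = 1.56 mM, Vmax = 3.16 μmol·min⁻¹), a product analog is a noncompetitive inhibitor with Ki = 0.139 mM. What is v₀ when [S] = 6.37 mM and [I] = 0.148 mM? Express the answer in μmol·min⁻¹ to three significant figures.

1.23 μmol·min⁻¹

With α = 1 + [I]/Ki = 1 + 0.148/0.139 = 2.065, the noncompetitive rate law is v = (Vmax/α)·[S] / (Km + [S]).
v = (3.16/2.065)×6.37 / (1.56 + 6.37) = 9.749/7.930 = 1.23 μmol·min⁻¹.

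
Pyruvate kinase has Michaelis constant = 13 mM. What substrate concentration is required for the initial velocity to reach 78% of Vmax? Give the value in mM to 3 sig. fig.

46.1 mM

v/Vmax = [S]/(Km+[S]) = 0.78, so [S] = Km·0.78/(1 − 0.78) = 13 × 3.545.
[S] = 46.1 mM.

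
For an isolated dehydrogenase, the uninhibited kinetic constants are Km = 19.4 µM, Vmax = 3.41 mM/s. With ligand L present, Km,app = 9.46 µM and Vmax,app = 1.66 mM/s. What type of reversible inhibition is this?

uncompetitive

Both Km and Vmax decrease by the same factor (~2.05-fold) — characteristic of uncompetitive inhibition.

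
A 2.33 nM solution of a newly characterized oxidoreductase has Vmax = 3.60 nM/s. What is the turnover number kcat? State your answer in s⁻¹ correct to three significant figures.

kcat = Vmax/[E]total = 3.60 nM/s / 2.33 nM = 1.55 s⁻¹.

1.55 s⁻¹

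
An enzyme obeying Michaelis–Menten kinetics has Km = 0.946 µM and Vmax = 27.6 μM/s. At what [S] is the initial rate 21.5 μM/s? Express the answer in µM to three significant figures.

Rearranging v = Vmax[S]/(Km+[S]) gives [S] = Km·v/(Vmax − v).
[S] = 0.946 × 21.5 / (27.6 − 21.5) = 20.34/6.100 = 3.33 µM.

3.33 µM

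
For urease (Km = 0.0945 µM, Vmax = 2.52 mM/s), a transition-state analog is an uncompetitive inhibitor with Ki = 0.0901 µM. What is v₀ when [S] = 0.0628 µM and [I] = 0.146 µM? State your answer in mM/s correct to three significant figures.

0.611 mM/s

α = 1 + [I]/Ki = 1 + 0.146/0.0901 = 2.620.
For an uncompetitive inhibitor, both parameters are divided by α, giving Vmax/α and Km/α: Km,app = 0.0361 µM, Vmax,app = 0.962 mM/s.
v = Vmax,app·[S]/(Km,app + [S]) = 0.962 × 0.0628/(0.0361 + 0.0628) = 0.611 mM/s.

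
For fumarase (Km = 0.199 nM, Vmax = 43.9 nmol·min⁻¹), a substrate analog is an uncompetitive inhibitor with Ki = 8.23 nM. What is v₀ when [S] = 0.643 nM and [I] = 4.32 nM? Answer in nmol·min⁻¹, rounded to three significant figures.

23.9 nmol·min⁻¹

α = 1 + [I]/Ki = 1 + 4.32/8.23 = 1.525.
For an uncompetitive inhibitor, both parameters are divided by α, giving Vmax/α and Km/α: Km,app = 0.130 nM, Vmax,app = 28.8 nmol·min⁻¹.
v = Vmax,app·[S]/(Km,app + [S]) = 28.8 × 0.643/(0.130 + 0.643) = 23.9 nmol·min⁻¹.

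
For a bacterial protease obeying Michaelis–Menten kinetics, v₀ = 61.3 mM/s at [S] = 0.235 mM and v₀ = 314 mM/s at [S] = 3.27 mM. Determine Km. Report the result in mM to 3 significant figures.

1.53 mM

From v = Vmax[S]/(Km+[S]), each point gives Vmax = v(Km+[S])/[S].
Equating: 61.3(Km+0.235)/0.235 = 314(Km+3.27)/3.27.
260.9·Km + 61.3 = 96.02·Km + 314, so (260.9 − 96.02)·Km = 314 − 61.3.
Km = 252.7/164.8 = 1.53 mM; then Vmax = 61.3(1.53+0.235)/0.235 = 461 mM/s.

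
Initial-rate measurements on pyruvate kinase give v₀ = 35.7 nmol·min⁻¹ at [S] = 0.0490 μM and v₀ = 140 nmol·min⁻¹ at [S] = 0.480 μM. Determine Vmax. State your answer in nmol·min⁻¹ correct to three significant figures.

From v = Vmax[S]/(Km+[S]), each point gives Vmax = v(Km+[S])/[S].
Equating: 35.7(Km+0.0490)/0.0490 = 140(Km+0.480)/0.480.
728.6·Km + 35.7 = 291.7·Km + 140, so (728.6 − 291.7)·Km = 140 − 35.7.
Km = 104.3/436.9 = 0.239 μM; then Vmax = 35.7(0.239+0.0490)/0.0490 = 210 nmol·min⁻¹.

210 nmol·min⁻¹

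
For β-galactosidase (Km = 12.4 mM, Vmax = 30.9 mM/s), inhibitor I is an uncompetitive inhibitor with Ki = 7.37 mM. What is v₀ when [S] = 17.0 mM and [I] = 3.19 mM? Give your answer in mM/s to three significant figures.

14.3 mM/s

With α = 1 + [I]/Ki = 1 + 3.19/7.37 = 1.433, the uncompetitive rate law is v = (Vmax/α)·[S] / (Km/α + [S]).
v = (30.9/1.433)×17.0 / (12.4/1.433 + 17.0) = 366.6/25.65 = 14.3 mM/s.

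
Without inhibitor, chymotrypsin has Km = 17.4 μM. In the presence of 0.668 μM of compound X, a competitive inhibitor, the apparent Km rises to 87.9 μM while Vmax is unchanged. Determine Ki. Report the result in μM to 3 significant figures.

0.165 μM

Competitive: Km,app = α·Km with α = 1 + [I]/Ki.
α = Km,app/Km = 87.9/17.4 = 5.052.
Since α = 1 + [I]/Ki, [I]/Ki = 5.052 − 1 = 4.052 and Ki = 0.668/4.052 = 0.165 μM.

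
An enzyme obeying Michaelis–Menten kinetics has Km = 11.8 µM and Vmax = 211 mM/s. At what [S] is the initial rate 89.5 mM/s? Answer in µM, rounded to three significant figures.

The required fractional saturation is v/Vmax = 89.5/211 = 0.4242.
Then [S]/(Km+[S]) = 0.4242 ⇒ [S] = 11.8 × 0.4242/(1 − 0.4242) = 8.69 µM.

8.69 µM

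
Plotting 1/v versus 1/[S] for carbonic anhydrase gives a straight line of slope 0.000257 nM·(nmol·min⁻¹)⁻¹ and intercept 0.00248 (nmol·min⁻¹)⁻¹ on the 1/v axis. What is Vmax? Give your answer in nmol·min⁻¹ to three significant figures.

The y-intercept of a Lineweaver–Burk plot equals 1/Vmax, so Vmax = 1/0.00248 = 403 nmol·min⁻¹.

403 nmol·min⁻¹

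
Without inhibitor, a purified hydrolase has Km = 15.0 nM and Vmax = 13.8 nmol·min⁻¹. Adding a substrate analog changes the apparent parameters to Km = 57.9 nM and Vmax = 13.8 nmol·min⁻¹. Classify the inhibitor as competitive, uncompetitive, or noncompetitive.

Km increases (15.0 → 57.9 nM) while Vmax is unchanged — the hallmark of competitive inhibition.

competitive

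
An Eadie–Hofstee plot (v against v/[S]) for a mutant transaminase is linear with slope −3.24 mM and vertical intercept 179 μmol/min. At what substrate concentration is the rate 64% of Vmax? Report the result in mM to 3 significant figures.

The Eadie–Hofstee slope gives Km = 3.24 mM (slope = −Km).
v/Vmax = [S]/(Km+[S]) = 0.64 ⇒ [S] = Km·0.64/(1−0.64) = 3.24 × 1.778 = 5.76 mM.

5.76 mM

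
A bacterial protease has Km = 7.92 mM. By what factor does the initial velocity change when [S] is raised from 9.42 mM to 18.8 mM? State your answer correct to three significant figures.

1.30

The fractional saturations are [S]/(Km+[S]) = 9.42/17.34 = 0.5433 and 18.8/26.72 = 0.7036.
v₂/v₁ is just their ratio: 0.7036/0.5433 = 1.30.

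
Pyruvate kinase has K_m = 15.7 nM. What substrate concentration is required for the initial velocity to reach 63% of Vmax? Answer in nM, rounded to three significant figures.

v/Vmax = [S]/(Km+[S]) = 0.63, so [S] = Km·0.63/(1 − 0.63) = 15.7 × 1.703.
[S] = 26.7 nM.

26.7 nM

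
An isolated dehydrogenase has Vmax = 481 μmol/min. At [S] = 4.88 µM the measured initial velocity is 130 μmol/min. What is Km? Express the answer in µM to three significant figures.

13.2 µM

v/Vmax = 130/481 = 0.2703 = [S]/(Km+[S]).
So Km + [S] = [S]/0.2703 = 18.06 µM, giving Km = 18.06 − 4.88 = 13.2 µM.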